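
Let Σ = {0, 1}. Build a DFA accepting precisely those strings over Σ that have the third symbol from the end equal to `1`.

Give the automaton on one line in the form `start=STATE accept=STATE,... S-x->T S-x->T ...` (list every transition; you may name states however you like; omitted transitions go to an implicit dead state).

Because acceptance depends on a position counted from the end, the machine has to buffer the most recent 3 symbols. Make each state the string of the last up-to-3 symbols read; on input `x` shift the window left and append `x`. Accept when the buffered window has length 3 and begins with `1`.
          0    1  
>  S0     S1   S2 
   S1     S3   S4 
   S2     S5   S6 
   S3     S7   S8 
   S4     S9  S10 
   S5    S11  S12 
   S6    S13  S14 
   S7     S7   S8 
   S8     S9  S10 
   S9    S11  S12 
   S10   S13  S14 
 * S11    S7   S8 
 * S12    S9  S10 
 * S13   S11  S12 
 * S14   S13  S14 
(> = start, * = accepting)

start=S0 accept=S11,S12,S13,S14 S0-0->S1 S0-1->S2 S1-0->S3 S1-1->S4 S2-0->S5 S2-1->S6 S3-0->S7 S3-1->S8 S4-0->S9 S4-1->S10 S5-0->S11 S5-1->S12 S6-0->S13 S6-1->S14 S7-0->S7 S7-1->S8 S8-0->S9 S8-1->S10 S9-0->S11 S9-1->S12 S10-0->S13 S10-1->S14 S11-0->S7 S11-1->S8 S12-0->S9 S12-1->S10 S13-0->S11 S13-1->S12 S14-0->S13 S14-1->S14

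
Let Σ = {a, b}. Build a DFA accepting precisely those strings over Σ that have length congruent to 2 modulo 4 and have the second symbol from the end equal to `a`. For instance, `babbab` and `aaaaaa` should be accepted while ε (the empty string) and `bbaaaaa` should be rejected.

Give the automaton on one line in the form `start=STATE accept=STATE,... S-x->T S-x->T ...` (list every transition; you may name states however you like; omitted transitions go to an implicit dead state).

Build one automaton per condition and run them in lockstep. One (4 states) tracks the input length modulo 4; the other (7 states) tracks the last 2 symbols read. Each combined state is a pair, one component from each; accept when both components accept. Minimizing collapses redundant product states.
        a   b  
>  q0   q1  q2 
   q1   q3  q3 
   q2   q4  q4 
 * q3   q5  q5 
   q4   q5  q5 
   q5   q0  q0 
(> = start, * = accepting)

start=q0 accept=q3 q0-a->q1 q0-b->q2 q1-a->q3 q1-b->q3 q2-a->q4 q2-b->q4 q3-a->q5 q3-b->q5 q4-a->q5 q4-b->q5 q5-a->q0 q5-b->q0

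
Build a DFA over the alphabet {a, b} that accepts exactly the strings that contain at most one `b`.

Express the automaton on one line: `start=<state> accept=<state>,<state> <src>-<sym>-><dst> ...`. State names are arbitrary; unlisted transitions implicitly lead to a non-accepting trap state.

start=q0 accept=q0,q1 q0-a->q0 q0-b->q1 q1-a->q1 q1-b->q2 q2-a->q2 q2-b->q2

Count `b`s, saturating at 2: state q0 means no `b` yet, q1 means one `b` seen, q2 means more than one. Each `b` increments (capped at q2); other symbols loop. Accept from {q0, q1}.
A 3-state machine:
        a   b  
>* q0   q0  q1 
 * q1   q1  q2 
   q2   q2  q2 
(> = start, * = accepting)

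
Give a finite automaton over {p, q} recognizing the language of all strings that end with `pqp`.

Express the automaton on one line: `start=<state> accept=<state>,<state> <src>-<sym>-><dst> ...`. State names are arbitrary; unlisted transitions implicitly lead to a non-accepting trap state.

Let each state record the length of the longest suffix of the input read so far that is also a prefix of `pqp`. s1 means the last symbol is `p`; s2 means the last 2 symbols are `pq`; s3 means the last 3 symbols are `pqp`. Accept only at s3, where the string currently ends in `pqp`.
With 4 states:
        p   q  
>  s0   s1  s0 
   s1   s1  s2 
   s2   s3  s0 
 * s3   s1  s2 
(> = start, * = accepting)

start=s0 accept=s3 s0-p->s1 s0-q->s0 s1-p->s1 s1-q->s2 s2-p->s3 s2-q->s0 s3-p->s1 s3-q->s2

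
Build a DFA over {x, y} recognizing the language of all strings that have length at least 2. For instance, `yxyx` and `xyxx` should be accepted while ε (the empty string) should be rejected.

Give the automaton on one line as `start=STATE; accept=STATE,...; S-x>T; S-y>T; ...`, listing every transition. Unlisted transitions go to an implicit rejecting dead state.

We only need to distinguish lengths 0, 1, …, 2, and '>2'. Chain A → B → C → D on every symbol, with D looping. Accepting states: {C, D}.
4 states suffice.
       x  y 
>  A   B  B 
   B   C  C 
 * C   D  D 
 * D   D  D 
(> = start, * = accepting)

start=A; accept=C,D; A-x>B; A-y>B; B-x>C; B-y>C; C-x>D; C-y>D; D-x>D; D-y>D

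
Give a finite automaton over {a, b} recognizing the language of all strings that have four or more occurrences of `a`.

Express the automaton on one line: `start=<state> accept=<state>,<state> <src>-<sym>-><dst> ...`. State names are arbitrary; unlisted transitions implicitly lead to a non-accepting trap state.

Only the number of `a`s matters, and only up to 5. Make a chain q0 → q1 → q2 → q3 → q4 → q5 advanced by each `a` (with q5 absorbing); every other symbol self-loops. The accepting set is {q4, q5}.
With 6 states:
        a   b  
>  q0   q1  q0 
   q1   q2  q1 
   q2   q3  q2 
   q3   q4  q3 
 * q4   q5  q4 
 * q5   q5  q5 
(> = start, * = accepting)

start=q0 accept=q4,q5 q0-a->q1 q0-b->q0 q1-a->q2 q1-b->q1 q2-a->q3 q2-b->q2 q3-a->q4 q3-b->q3 q4-a->q5 q4-b->q4 q5-a->q5 q5-b->q5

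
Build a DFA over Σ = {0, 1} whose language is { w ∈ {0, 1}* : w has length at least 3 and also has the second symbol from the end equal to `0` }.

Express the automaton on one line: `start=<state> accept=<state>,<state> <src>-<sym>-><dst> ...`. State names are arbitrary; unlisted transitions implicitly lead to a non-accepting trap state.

start=A accept=D,E A-0->B A-1->B B-0->C B-1->B C-0->D C-1->E D-0->D D-1->E E-0->C E-1->B

Handle the two conditions separately and then intersect. One (5 states) tracks the input length, saturating at 4; the other (7 states) tracks the last 2 symbols read. Each combined state is a pair, one component from each; accept when both components accept. After merging equivalent states the machine shrinks.
With 5 states:
       0  1 
>  A   B  B 
   B   C  B 
   C   D  E 
 * D   D  E 
 * E   C  B 
(> = start, * = accepting)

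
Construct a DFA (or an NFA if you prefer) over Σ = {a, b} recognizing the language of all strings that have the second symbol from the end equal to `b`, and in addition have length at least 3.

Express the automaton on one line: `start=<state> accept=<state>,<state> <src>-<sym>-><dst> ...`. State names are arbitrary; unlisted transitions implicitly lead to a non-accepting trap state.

Build one automaton per condition and run them in lockstep. One (7 states) tracks the last 2 symbols read; the other (5 states) tracks the input length, saturating at 4. Each combined state is a pair, one component from each; accept when both components accept.
          a    b  
>  S0     S1   S2 
   S1     S3   S4 
   S2     S5   S6 
   S3     S7   S8 
   S4     S9  S10 
   S5     S7   S8 
   S6     S9  S10 
   S7    S11  S12 
   S8    S13  S14 
 * S9    S11  S12 
 * S10   S13  S14 
   S11   S11  S12 
   S12   S13  S14 
 * S13   S11  S12 
 * S14   S13  S14 
(> = start, * = accepting)

start=S0 accept=S9,S10,S13,S14 S0-a->S1 S0-b->S2 S1-a->S3 S1-b->S4 S2-a->S5 S2-b->S6 S3-a->S7 S3-b->S8 S4-a->S9 S4-b->S10 S5-a->S7 S5-b->S8 S6-a->S9 S6-b->S10 S7-a->S11 S7-b->S12 S8-a->S13 S8-b->S14 S9-a->S11 S9-b->S12 S10-a->S13 S10-b->S14 S11-a->S11 S11-b->S12 S12-a->S13 S12-b->S14 S13-a->S11 S13-b->S12 S14-a->S13 S14-b->S14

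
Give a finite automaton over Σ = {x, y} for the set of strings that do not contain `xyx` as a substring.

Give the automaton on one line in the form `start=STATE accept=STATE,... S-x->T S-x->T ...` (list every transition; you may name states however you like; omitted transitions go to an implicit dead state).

start=S0 accept=S0,S1,S2 S0-x->S1 S0-y->S0 S1-x->S1 S1-y->S2 S2-x->S3 S2-y->S0 S3-x->S3 S3-y->S3

This is the complement of 'contains `xyx`'. Use the same substring-matching states — S0 through S3 holding how much of `xyx` has just been matched — but flip the accepting set: everything except the trap S3 accepts.
        x   y  
>* S0   S1  S0 
 * S1   S1  S2 
 * S2   S3  S0 
   S3   S3  S3 
(> = start, * = accepting)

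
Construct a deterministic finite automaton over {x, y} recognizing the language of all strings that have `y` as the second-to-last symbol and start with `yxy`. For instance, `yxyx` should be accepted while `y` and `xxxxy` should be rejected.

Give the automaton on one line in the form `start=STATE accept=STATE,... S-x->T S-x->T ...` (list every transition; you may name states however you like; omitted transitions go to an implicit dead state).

Run two small machines in parallel and take their product. The first has 7 states tracking the last 2 symbols read; the second has 5 states tracking whether the input so far still matches the prefix `yxy`. A product state is a pair (one from each), accepting exactly when both do. Minimizing collapses redundant product states.
        x   y  
>  s0   s1  s2 
   s1   s1  s1 
   s2   s3  s1 
   s3   s1  s4 
   s4   s5  s6 
 * s5   s7  s4 
 * s6   s5  s6 
   s7   s7  s4 
(> = start, * = accepting)

start=s0 accept=s5,s6 s0-x->s1 s0-y->s2 s1-x->s1 s1-y->s1 s2-x->s3 s2-y->s1 s3-x->s1 s3-y->s4 s4-x->s5 s4-y->s6 s5-x->s7 s5-y->s4 s6-x->s5 s6-y->s6 s7-x->s7 s7-y->s4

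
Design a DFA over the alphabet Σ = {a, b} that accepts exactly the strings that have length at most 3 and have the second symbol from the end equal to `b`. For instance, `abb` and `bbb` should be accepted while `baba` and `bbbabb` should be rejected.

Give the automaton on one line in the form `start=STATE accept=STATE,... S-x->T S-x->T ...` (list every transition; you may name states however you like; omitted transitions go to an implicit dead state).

start=s0 accept=s5,s6 s0-a->s1 s0-b->s2 s1-a->s3 s1-b->s4 s2-a->s5 s2-b->s6 s3-a->s3 s3-b->s3 s4-a->s5 s4-b->s5 s5-a->s3 s5-b->s3 s6-a->s5 s6-b->s5

Handle the two conditions separately and then intersect. One (5 states) tracks the input length, saturating at 4; the other (7 states) tracks the last 2 symbols read. Each combined state is a pair, one component from each; accept when both components accept. Minimizing collapses redundant product states.
A 7-state machine:
        a   b  
>  s0   s1  s2 
   s1   s3  s4 
   s2   s5  s6 
   s3   s3  s3 
   s4   s5  s5 
 * s5   s3  s3 
 * s6   s5  s5 
(> = start, * = accepting)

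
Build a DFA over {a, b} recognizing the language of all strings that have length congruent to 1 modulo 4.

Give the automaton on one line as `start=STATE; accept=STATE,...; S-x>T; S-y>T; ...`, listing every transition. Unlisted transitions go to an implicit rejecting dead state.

start=q0; accept=q1; q0-a>q1; q0-b>q1; q1-a>q2; q1-b>q2; q2-a>q3; q2-b>q3; q3-a>q0; q3-b>q0

Count input length modulo 4: every symbol advances one step around the cycle q0 → q1 → q2 → q3 → q0. Accept at q1.
A 4-state machine:
        a   b  
>  q0   q1  q1 
 * q1   q2  q2 
   q2   q3  q3 
   q3   q0  q0 
(> = start, * = accepting)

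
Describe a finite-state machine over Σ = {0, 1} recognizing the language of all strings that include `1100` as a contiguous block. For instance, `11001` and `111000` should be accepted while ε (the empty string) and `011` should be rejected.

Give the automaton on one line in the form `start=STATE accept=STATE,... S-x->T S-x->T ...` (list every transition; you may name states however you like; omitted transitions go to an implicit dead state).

start=S0 accept=S4 S0-0->S0 S0-1->S1 S1-0->S0 S1-1->S2 S2-0->S3 S2-1->S2 S3-0->S4 S3-1->S1 S4-0->S4 S4-1->S4

Track how much of `1100` has been matched so far: state S0 is no progress, S4 is the absorbing accept state reached once `1100` has occurred. Intermediate states record partial matches; on a mismatch, fall back to the longest reusable overlap.
A 5-state machine:
        0   1  
>  S0   S0  S1 
   S1   S0  S2 
   S2   S3  S2 
   S3   S4  S1 
 * S4   S4  S4 
(> = start, * = accepting)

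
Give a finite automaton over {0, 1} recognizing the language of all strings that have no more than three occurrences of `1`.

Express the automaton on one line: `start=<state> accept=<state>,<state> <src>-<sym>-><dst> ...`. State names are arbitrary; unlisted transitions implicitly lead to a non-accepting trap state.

start=A accept=A,B,C,D A-0->A A-1->B B-0->B B-1->C C-0->C C-1->D D-0->D D-1->E E-0->E E-1->E

Count `1`s, saturating at 4: states A through D mean 0 through 3 `1`s seen; E means more than 3. Each `1` increments (capped at E); other symbols loop. Accept from {A, B, C, D}.
       0  1 
>* A   A  B 
 * B   B  C 
 * C   C  D 
 * D   D  E 
   E   E  E 
(> = start, * = accepting)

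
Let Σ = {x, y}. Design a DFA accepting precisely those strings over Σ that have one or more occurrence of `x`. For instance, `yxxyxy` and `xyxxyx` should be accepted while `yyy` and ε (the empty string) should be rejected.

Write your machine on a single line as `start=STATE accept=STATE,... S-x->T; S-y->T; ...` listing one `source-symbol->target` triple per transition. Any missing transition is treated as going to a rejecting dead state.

Count `x`s, saturating at 2: state s0 means no `x` yet, s1 means one `x` seen, s2 means more than one. Each `x` increments (capped at s2); other symbols loop. Accept from {s1, s2}.
A 3-state machine:
        x   y  
>  s0   s1  s0 
 * s1   s2  s1 
 * s2   s2  s2 
(> = start, * = accepting)

start=s0; accept=s1,s2; s0-x->s1; s0-y->s0; s1-x->s2; s1-y->s1; s2-x->s2; s2-y->s2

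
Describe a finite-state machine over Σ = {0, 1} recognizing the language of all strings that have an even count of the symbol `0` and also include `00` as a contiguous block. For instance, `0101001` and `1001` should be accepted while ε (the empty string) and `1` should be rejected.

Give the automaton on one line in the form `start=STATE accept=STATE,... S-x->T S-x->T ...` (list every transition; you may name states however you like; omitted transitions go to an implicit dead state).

Build one automaton per condition and run them in lockstep. One (2 states) tracks the count of `0`s modulo 2; the other (3 states) tracks whether and how much of `00` has been seen. Each combined state is a pair, one component from each; accept when both components accept.
       0  1 
>  A   B  A 
   B   C  D 
 * C   E  C 
   D   F  D 
   E   C  E 
   F   E  A 
(> = start, * = accepting)

start=A accept=C A-0->B A-1->A B-0->C B-1->D C-0->E C-1->C D-0->F D-1->D E-0->C E-1->E F-0->E F-1->A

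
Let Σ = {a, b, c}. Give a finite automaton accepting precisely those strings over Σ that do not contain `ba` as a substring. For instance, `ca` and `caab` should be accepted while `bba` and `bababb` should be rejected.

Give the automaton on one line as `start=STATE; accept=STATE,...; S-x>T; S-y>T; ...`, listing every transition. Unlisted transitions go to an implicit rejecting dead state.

Track partial matches of the forbidden pattern `ba`. State s2 is a dead state reached once `ba` has occurred; every other state accepts. s0 means no part of `ba` is currently matched.
3 states suffice.
        a   b   c  
>* s0   s0  s1  s0 
 * s1   s2  s1  s0 
   s2   s2  s2  s2 
(> = start, * = accepting)

start=s0; accept=s0,s1; s0-a>s0; s0-b>s1; s0-c>s0; s1-a>s2; s1-b>s1; s1-c>s0; s2-a>s2; s2-b>s2; s2-c>s2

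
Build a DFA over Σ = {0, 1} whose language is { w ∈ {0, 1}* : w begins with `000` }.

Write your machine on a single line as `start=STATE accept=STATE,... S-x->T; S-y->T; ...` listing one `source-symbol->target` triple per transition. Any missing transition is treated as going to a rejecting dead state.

Check the first 3 symbols one by one: A through C record how many have matched `000` so far; any wrong symbol goes to the dead state E. After all 3 match we enter the accepting sink D.
With 5 states:
       0  1 
>  A   B  E 
   B   C  E 
   C   D  E 
 * D   D  D 
   E   E  E 
(> = start, * = accepting)

start=A; accept=D; A-0->B; A-1->E; B-0->C; B-1->E; C-0->D; C-1->E; D-0->D; D-1->D; E-0->E; E-1->E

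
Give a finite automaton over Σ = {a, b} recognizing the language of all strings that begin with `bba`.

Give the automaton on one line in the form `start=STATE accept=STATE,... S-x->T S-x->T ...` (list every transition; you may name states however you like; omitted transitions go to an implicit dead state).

Walk along `bba` while the input agrees: from S0 take `b` to S1, and so on. Any deviation drops to the rejecting sink S4. Once S3 is reached the prefix is confirmed and every continuation is accepted.
        a   b  
>  S0   S4  S1 
   S1   S4  S2 
   S2   S3  S4 
 * S3   S3  S3 
   S4   S4  S4 
(> = start, * = accepting)

start=S0 accept=S3 S0-a->S4 S0-b->S1 S1-a->S4 S1-b->S2 S2-a->S3 S2-b->S4 S3-a->S3 S3-b->S3 S4-a->S4 S4-b->S4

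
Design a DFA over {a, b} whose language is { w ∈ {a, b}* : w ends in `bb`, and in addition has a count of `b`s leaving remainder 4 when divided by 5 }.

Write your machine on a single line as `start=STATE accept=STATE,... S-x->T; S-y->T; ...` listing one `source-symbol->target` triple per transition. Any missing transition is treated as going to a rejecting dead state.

start=S0; accept=S9; S0-a->S0; S0-b->S1; S1-a->S2; S1-b->S3; S2-a->S2; S2-b->S4; S3-a->S5; S3-b->S6; S4-a->S5; S4-b->S6; S5-a->S5; S5-b->S7; S6-a->S8; S6-b->S9; S7-a->S8; S7-b->S9; S8-a->S8; S8-b->S10; S9-a->S11; S9-b->S12; S10-a->S11; S10-b->S12; S11-a->S11; S11-b->S13; S12-a->S0; S12-b->S14; S13-a->S0; S13-b->S14; S14-a->S2; S14-b->S3

Build one automaton per condition and run them in lockstep. One (3 states) tracks how much of the suffix `bb` has currently been matched; the other (5 states) tracks the count of `b`s modulo 5. Each combined state is a pair, one component from each; accept when both components accept.
With 15 states:
          a    b  
>  S0     S0   S1 
   S1     S2   S3 
   S2     S2   S4 
   S3     S5   S6 
   S4     S5   S6 
   S5     S5   S7 
   S6     S8   S9 
   S7     S8   S9 
   S8     S8  S10 
 * S9    S11  S12 
   S10   S11  S12 
   S11   S11  S13 
   S12    S0  S14 
   S13    S0  S14 
   S14    S2   S3 
(> = start, * = accepting)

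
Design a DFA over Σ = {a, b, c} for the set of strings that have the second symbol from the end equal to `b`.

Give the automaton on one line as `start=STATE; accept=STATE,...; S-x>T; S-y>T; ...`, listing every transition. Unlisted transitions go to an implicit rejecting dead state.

A DFA must remember the last 2 symbols (since which symbol is second-to-last isn't known until the input ends). Use one state per possible window of the last ≤2 symbols; accept from those whose window starts with `b`.
          a    b    c  
>  q0     q1   q2   q3 
   q1     q4   q5   q6 
   q2     q7   q8   q9 
   q3    q10  q11  q12 
   q4     q4   q5   q6 
   q5     q7   q8   q9 
   q6    q10  q11  q12 
 * q7     q4   q5   q6 
 * q8     q7   q8   q9 
 * q9    q10  q11  q12 
   q10    q4   q5   q6 
   q11    q7   q8   q9 
   q12   q10  q11  q12 
(> = start, * = accepting)

start=q0; accept=q7,q8,q9; q0-a>q1; q0-b>q2; q0-c>q3; q1-a>q4; q1-b>q5; q1-c>q6; q2-a>q7; q2-b>q8; q2-c>q9; q3-a>q10; q3-b>q11; q3-c>q12; q4-a>q4; q4-b>q5; q4-c>q6; q5-a>q7; q5-b>q8; q5-c>q9; q6-a>q10; q6-b>q11; q6-c>q12; q7-a>q4; q7-b>q5; q7-c>q6; q8-a>q7; q8-b>q8; q8-c>q9; q9-a>q10; q9-b>q11; q9-c>q12; q10-a>q4; q10-b>q5; q10-c>q6; q11-a>q7; q11-b>q8; q11-c>q9; q12-a>q10; q12-b>q11; q12-c>q12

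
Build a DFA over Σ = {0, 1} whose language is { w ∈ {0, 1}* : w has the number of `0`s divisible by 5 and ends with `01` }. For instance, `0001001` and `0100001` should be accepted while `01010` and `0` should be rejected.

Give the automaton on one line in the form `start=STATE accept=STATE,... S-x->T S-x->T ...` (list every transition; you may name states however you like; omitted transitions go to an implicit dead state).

Build one automaton per condition and run them in lockstep. The first has 5 states tracking the count of `0`s modulo 5; the second has 3 states tracking how much of the suffix `01` has currently been matched. A product state is a pair (one from each), accepting exactly when both do. After merging equivalent states the machine shrinks.
        0   1  
>  q0   q1  q0 
   q1   q2  q1 
   q2   q3  q2 
   q3   q4  q3 
   q4   q5  q4 
   q5   q1  q6 
 * q6   q1  q0 
(> = start, * = accepting)

start=q0 accept=q6 q0-0->q1 q0-1->q0 q1-0->q2 q1-1->q1 q2-0->q3 q2-1->q2 q3-0->q4 q3-1->q3 q4-0->q5 q4-1->q4 q5-0->q1 q5-1->q6 q6-0->q1 q6-1->q0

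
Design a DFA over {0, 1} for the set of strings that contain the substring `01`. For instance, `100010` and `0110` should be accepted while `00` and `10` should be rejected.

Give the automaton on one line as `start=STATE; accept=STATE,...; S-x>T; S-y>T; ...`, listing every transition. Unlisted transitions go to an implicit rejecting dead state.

start=A; accept=C; A-0>B; A-1>A; B-0>B; B-1>C; C-0>C; C-1>C

Track how much of `01` has been matched so far: state A is no progress, C is the absorbing accept state reached once `01` has occurred. Intermediate states record partial matches; on a mismatch, fall back to the longest reusable overlap.
A 3-state machine:
       0  1 
>  A   B  A 
   B   B  C 
 * C   C  C 
(> = start, * = accepting)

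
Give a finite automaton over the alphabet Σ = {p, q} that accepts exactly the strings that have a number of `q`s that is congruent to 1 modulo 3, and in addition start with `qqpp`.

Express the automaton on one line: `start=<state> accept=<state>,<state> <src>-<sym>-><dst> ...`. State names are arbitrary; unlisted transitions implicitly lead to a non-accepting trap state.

start=A accept=H A-p->B A-q->C B-p->B B-q->B C-p->B C-q->D D-p->E D-q->B E-p->F E-q->B F-p->F F-q->G G-p->G G-q->H H-p->H H-q->F

Build one automaton per condition and run them in lockstep. One (3 states) tracks the count of `q`s modulo 3; the other (6 states) tracks whether the input so far still matches the prefix `qqpp`. Each combined state is a pair, one component from each; accept when both components accept. After merging equivalent states the machine shrinks.
With 8 states:
       p  q 
>  A   B  C 
   B   B  B 
   C   B  D 
   D   E  B 
   E   F  B 
   F   F  G 
   G   G  H 
 * H   H  F 
(> = start, * = accepting)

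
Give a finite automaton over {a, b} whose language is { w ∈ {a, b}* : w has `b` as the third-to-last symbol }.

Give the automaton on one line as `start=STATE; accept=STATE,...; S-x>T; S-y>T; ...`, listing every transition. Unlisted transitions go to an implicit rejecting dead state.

start=s0; accept=s11,s12,s13,s14; s0-a>s1; s0-b>s2; s1-a>s3; s1-b>s4; s2-a>s5; s2-b>s6; s3-a>s7; s3-b>s8; s4-a>s9; s4-b>s10; s5-a>s11; s5-b>s12; s6-a>s13; s6-b>s14; s7-a>s7; s7-b>s8; s8-a>s9; s8-b>s10; s9-a>s11; s9-b>s12; s10-a>s13; s10-b>s14; s11-a>s7; s11-b>s8; s12-a>s9; s12-b>s10; s13-a>s11; s13-b>s12; s14-a>s13; s14-b>s14

Because acceptance depends on a position counted from the end, the machine has to buffer the most recent 3 symbols. Make each state the string of the last up-to-3 symbols read; on input `x` shift the window left and append `x`. Accept when the buffered window has length 3 and begins with `b`.
A 15-state machine:
          a    b  
>  s0     s1   s2 
   s1     s3   s4 
   s2     s5   s6 
   s3     s7   s8 
   s4     s9  s10 
   s5    s11  s12 
   s6    s13  s14 
   s7     s7   s8 
   s8     s9  s10 
   s9    s11  s12 
   s10   s13  s14 
 * s11    s7   s8 
 * s12    s9  s10 
 * s13   s11  s12 
 * s14   s13  s14 
(> = start, * = accepting)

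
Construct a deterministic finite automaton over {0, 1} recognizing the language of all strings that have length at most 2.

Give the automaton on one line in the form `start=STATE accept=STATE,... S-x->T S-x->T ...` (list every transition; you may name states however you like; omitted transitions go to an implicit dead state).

start=q0 accept=q0,q1,q2 q0-0->q1 q0-1->q1 q1-0->q2 q1-1->q2 q2-0->q3 q2-1->q3 q3-0->q3 q3-1->q3

We only need to distinguish lengths 0, 1, …, 2, and '>2'. Chain q0 → q1 → q2 → q3 on every symbol, with q3 looping. Accepting states: {q0, q1, q2}.
        0   1  
>* q0   q1  q1 
 * q1   q2  q2 
 * q2   q3  q3 
   q3   q3  q3 
(> = start, * = accepting)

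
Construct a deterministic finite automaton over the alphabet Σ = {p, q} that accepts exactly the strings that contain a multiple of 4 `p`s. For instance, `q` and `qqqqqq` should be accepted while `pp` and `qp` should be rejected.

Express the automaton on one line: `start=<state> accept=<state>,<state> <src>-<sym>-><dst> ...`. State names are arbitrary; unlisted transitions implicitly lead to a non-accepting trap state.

start=A accept=A A-p->B A-q->A B-p->C B-q->B C-p->D C-q->C D-p->A D-q->D

The only thing that matters is how many `p`s have appeared, reduced mod 4. Use one state per residue: A for 0, …, D for 3. Reading `p` moves to the next residue; anything else stays put. A is accepting.
With 4 states:
       p  q 
>* A   B  A 
   B   C  B 
   C   D  C 
   D   A  D 
(> = start, * = accepting)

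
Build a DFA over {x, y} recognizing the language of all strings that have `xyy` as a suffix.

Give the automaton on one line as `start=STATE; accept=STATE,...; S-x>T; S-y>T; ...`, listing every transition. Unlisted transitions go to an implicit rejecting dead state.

Remember how much of `xyy` the current input suffix matches. State S0 means no match yet; S1 means the last symbol is `x`; S2 means the last 2 symbols are `xy`; S3 means the last 3 symbols are `xyy`. Only S3 accepts. On a mismatch, fall back to the longest proper suffix that is still a prefix of `xyy`.
With 4 states:
        x   y  
>  S0   S1  S0 
   S1   S1  S2 
   S2   S1  S3 
 * S3   S1  S0 
(> = start, * = accepting)

start=S0; accept=S3; S0-x>S1; S0-y>S0; S1-x>S1; S1-y>S2; S2-x>S1; S2-y>S3; S3-x>S1; S3-y>S0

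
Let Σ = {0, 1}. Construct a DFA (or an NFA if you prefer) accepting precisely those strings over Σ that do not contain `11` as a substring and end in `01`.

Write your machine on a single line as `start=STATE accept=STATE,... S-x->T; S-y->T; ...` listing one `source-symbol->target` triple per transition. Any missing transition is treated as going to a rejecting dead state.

start=q0; accept=q3; q0-0->q1; q0-1->q2; q1-0->q1; q1-1->q3; q2-0->q1; q2-1->q4; q3-0->q1; q3-1->q4; q4-0->q4; q4-1->q4

Handle the two conditions separately and then intersect. The first has 3 states tracking partial matches of the forbidden pattern `11`; the second has 3 states tracking how much of the suffix `01` has currently been matched. A product state is a pair (one from each), accepting exactly when both do. After merging equivalent states the machine shrinks.
With 5 states:
        0   1  
>  q0   q1  q2 
   q1   q1  q3 
   q2   q1  q4 
 * q3   q1  q4 
   q4   q4  q4 
(> = start, * = accepting)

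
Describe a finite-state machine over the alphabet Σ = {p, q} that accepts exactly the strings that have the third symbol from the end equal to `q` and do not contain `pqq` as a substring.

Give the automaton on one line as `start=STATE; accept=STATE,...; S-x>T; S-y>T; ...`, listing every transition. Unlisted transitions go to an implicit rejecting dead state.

Run two small machines in parallel and take their product. The first has 15 states tracking the last 3 symbols read; the second has 4 states tracking partial matches of the forbidden pattern `pqq`. A product state is a pair (one from each), accepting exactly when both do.
22 states suffice.
       p  q 
>  A   B  C 
   B   D  E 
   C   F  G 
   D   H  I 
   E   J  K 
   F   L  M 
   G   N  O 
   H   H  I 
   I   J  K 
   J   L  M 
   K   P  Q 
 * L   H  I 
 * M   J  K 
 * N   L  M 
 * O   N  O 
   P   R  S 
   Q   P  Q 
   R   T  U 
   S   V  K 
   T   T  U 
   U   V  K 
   V   R  S 
(> = start, * = accepting)

start=A; accept=L,M,N,O; A-p>B; A-q>C; B-p>D; B-q>E; C-p>F; C-q>G; D-p>H; D-q>I; E-p>J; E-q>K; F-p>L; F-q>M; G-p>N; G-q>O; H-p>H; H-q>I; I-p>J; I-q>K; J-p>L; J-q>M; K-p>P; K-q>Q; L-p>H; L-q>I; M-p>J; M-q>K; N-p>L; N-q>M; O-p>N; O-q>O; P-p>R; P-q>S; Q-p>P; Q-q>Q; R-p>T; R-q>U; S-p>V; S-q>K; T-p>T; T-q>U; U-p>V; U-q>K; V-p>R; V-q>S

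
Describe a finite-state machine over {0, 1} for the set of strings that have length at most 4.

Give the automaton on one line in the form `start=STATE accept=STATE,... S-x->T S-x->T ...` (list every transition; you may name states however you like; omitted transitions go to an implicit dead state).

Count input length up to 5: every symbol moves from S0 toward S5, which means 'more than 4' and absorbs. Accept from {S0, S1, S2, S3, S4}.
        0   1  
>* S0   S1  S1 
 * S1   S2  S2 
 * S2   S3  S3 
 * S3   S4  S4 
 * S4   S5  S5 
   S5   S5  S5 
(> = start, * = accepting)

start=S0 accept=S0,S1,S2,S3,S4 S0-0->S1 S0-1->S1 S1-0->S2 S1-1->S2 S2-0->S3 S2-1->S3 S3-0->S4 S3-1->S4 S4-0->S5 S4-1->S5 S5-0->S5 S5-1->S5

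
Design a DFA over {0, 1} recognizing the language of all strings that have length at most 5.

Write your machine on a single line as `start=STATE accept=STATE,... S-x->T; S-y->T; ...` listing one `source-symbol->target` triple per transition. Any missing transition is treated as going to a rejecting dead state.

start=S0; accept=S0,S1,S2,S3,S4,S5; S0-0->S1; S0-1->S1; S1-0->S2; S1-1->S2; S2-0->S3; S2-1->S3; S3-0->S4; S3-1->S4; S4-0->S5; S4-1->S5; S5-0->S6; S5-1->S6; S6-0->S6; S6-1->S6

Count input length up to 6: every symbol moves from S0 toward S6, which means 'more than 5' and absorbs. Accept from {S0, S1, S2, S3, S4, S5}.
        0   1  
>* S0   S1  S1 
 * S1   S2  S2 
 * S2   S3  S3 
 * S3   S4  S4 
 * S4   S5  S5 
 * S5   S6  S6 
   S6   S6  S6 
(> = start, * = accepting)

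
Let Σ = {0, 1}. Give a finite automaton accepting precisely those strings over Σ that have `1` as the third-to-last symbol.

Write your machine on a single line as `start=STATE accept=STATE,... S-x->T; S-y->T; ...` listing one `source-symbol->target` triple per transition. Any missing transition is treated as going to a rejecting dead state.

start=s0; accept=s11,s12,s13,s14; s0-0->s1; s0-1->s2; s1-0->s3; s1-1->s4; s2-0->s5; s2-1->s6; s3-0->s7; s3-1->s8; s4-0->s9; s4-1->s10; s5-0->s11; s5-1->s12; s6-0->s13; s6-1->s14; s7-0->s7; s7-1->s8; s8-0->s9; s8-1->s10; s9-0->s11; s9-1->s12; s10-0->s13; s10-1->s14; s11-0->s7; s11-1->s8; s12-0->s9; s12-1->s10; s13-0->s11; s13-1->s12; s14-0->s13; s14-1->s14

A DFA must remember the last 3 symbols (since which symbol is third-to-last isn't known until the input ends). Use one state per possible window of the last ≤3 symbols; accept from those whose window starts with `1`.
With 15 states:
          0    1  
>  s0     s1   s2 
   s1     s3   s4 
   s2     s5   s6 
   s3     s7   s8 
   s4     s9  s10 
   s5    s11  s12 
   s6    s13  s14 
   s7     s7   s8 
   s8     s9  s10 
   s9    s11  s12 
   s10   s13  s14 
 * s11    s7   s8 
 * s12    s9  s10 
 * s13   s11  s12 
 * s14   s13  s14 
(> = start, * = accepting)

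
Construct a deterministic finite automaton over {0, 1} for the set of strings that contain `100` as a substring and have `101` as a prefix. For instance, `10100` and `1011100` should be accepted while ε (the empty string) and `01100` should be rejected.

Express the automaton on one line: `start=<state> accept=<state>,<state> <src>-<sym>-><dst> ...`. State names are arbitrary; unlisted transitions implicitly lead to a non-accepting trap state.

Build one automaton per condition and run them in lockstep. One (4 states) tracks whether and how much of `100` has been seen; the other (5 states) tracks whether the input so far still matches the prefix `101`. Each combined state is a pair, one component from each; accept when both components accept. After merging equivalent states the machine shrinks.
With 7 states:
        0   1  
>  S0   S1  S2 
   S1   S1  S1 
   S2   S3  S1 
   S3   S1  S4 
   S4   S5  S4 
   S5   S6  S4 
 * S6   S6  S6 
(> = start, * = accepting)

start=S0 accept=S6 S0-0->S1 S0-1->S2 S1-0->S1 S1-1->S1 S2-0->S3 S2-1->S1 S3-0->S1 S3-1->S4 S4-0->S5 S4-1->S4 S5-0->S6 S5-1->S4 S6-0->S6 S6-1->S6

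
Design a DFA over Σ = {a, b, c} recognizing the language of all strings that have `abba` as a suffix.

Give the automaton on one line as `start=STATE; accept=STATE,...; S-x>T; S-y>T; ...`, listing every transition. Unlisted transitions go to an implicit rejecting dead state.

Remember how much of `abba` the current input suffix matches. State s0 means no match yet; s1 means the last symbol is `a`; s2 means the last 2 symbols are `ab`; s3 means the last 3 symbols are `abb`; s4 means the last 4 symbols are `abba`. Only s4 accepts. On a mismatch, fall back to the longest proper suffix that is still a prefix of `abba`.
A 5-state machine:
        a   b   c  
>  s0   s1  s0  s0 
   s1   s1  s2  s0 
   s2   s1  s3  s0 
   s3   s4  s0  s0 
 * s4   s1  s2  s0 
(> = start, * = accepting)

start=s0; accept=s4; s0-a>s1; s0-b>s0; s0-c>s0; s1-a>s1; s1-b>s2; s1-c>s0; s2-a>s1; s2-b>s3; s2-c>s0; s3-a>s4; s3-b>s0; s3-c>s0; s4-a>s1; s4-b>s2; s4-c>s0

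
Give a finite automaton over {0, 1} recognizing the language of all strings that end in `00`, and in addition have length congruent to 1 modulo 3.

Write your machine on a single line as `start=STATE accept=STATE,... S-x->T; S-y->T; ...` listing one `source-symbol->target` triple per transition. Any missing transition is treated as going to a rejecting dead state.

Build one automaton per condition and run them in lockstep. One (3 states) tracks how much of the suffix `00` has currently been matched; the other (3 states) tracks the input length modulo 3. Each combined state is a pair, one component from each; accept when both components accept.
        0   1  
>  s0   s1  s2 
   s1   s3  s4 
   s2   s5  s4 
   s3   s6  s0 
   s4   s7  s0 
   s5   s6  s0 
   s6   s8  s2 
   s7   s8  s2 
 * s8   s3  s4 
(> = start, * = accepting)

start=s0; accept=s8; s0-0->s1; s0-1->s2; s1-0->s3; s1-1->s4; s2-0->s5; s2-1->s4; s3-0->s6; s3-1->s0; s4-0->s7; s4-1->s0; s5-0->s6; s5-1->s0; s6-0->s8; s6-1->s2; s7-0->s8; s7-1->s2; s8-0->s3; s8-1->s4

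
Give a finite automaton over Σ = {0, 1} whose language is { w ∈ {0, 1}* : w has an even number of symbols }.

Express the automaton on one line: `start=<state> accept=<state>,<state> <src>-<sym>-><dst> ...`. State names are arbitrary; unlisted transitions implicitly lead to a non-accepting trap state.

Only the length mod 2 matters, so use a 2-cycle: from any state, every input symbol moves to the next state, wrapping S1 back to S0. Mark S0 accepting.
A 2-state machine:
        0   1  
>* S0   S1  S1 
   S1   S0  S0 
(> = start, * = accepting)

start=S0 accept=S0 S0-0->S1 S0-1->S1 S1-0->S0 S1-1->S0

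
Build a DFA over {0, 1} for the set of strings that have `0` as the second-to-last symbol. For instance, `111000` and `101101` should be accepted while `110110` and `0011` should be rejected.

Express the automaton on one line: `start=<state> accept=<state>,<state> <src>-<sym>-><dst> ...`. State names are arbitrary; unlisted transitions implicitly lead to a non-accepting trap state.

Because acceptance depends on a position counted from the end, the machine has to buffer the most recent 2 symbols. Make each state the string of the last up-to-2 symbols read; on input `x` shift the window left and append `x`. Accept when the buffered window has length 2 and begins with `0`.
        0   1  
>  q0   q1  q2 
   q1   q3  q4 
   q2   q5  q6 
 * q3   q3  q4 
 * q4   q5  q6 
   q5   q3  q4 
   q6   q5  q6 
(> = start, * = accepting)

start=q0 accept=q3,q4 q0-0->q1 q0-1->q2 q1-0->q3 q1-1->q4 q2-0->q5 q2-1->q6 q3-0->q3 q3-1->q4 q4-0->q5 q4-1->q6 q5-0->q3 q5-1->q4 q6-0->q5 q6-1->q6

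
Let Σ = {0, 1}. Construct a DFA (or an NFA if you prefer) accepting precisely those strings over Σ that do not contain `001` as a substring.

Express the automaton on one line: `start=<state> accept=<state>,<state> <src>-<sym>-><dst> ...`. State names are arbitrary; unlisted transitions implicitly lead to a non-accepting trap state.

Track partial matches of the forbidden pattern `001`. State q3 is a dead state reached once `001` has occurred; every other state accepts. q0 means no part of `001` is currently matched.
With 4 states:
        0   1  
>* q0   q1  q0 
 * q1   q2  q0 
 * q2   q2  q3 
   q3   q3  q3 
(> = start, * = accepting)

start=q0 accept=q0,q1,q2 q0-0->q1 q0-1->q0 q1-0->q2 q1-1->q0 q2-0->q2 q2-1->q3 q3-0->q3 q3-1->q3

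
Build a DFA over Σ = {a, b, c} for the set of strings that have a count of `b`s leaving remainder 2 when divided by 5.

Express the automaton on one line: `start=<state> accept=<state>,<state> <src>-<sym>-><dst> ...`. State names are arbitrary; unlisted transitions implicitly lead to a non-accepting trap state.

start=q0 accept=q2 q0-a->q0 q0-b->q1 q0-c->q0 q1-a->q1 q1-b->q2 q1-c->q1 q2-a->q2 q2-b->q3 q2-c->q2 q3-a->q3 q3-b->q4 q3-c->q3 q4-a->q4 q4-b->q0 q4-c->q4

Keep the running count of `b`s modulo 5: each `b` advances along the cycle q0 → q1 → q2 → q3 → q4 → q0 while other symbols loop. Accept at q2.
A 5-state machine:
        a   b   c  
>  q0   q0  q1  q0 
   q1   q1  q2  q1 
 * q2   q2  q3  q2 
   q3   q3  q4  q3 
   q4   q4  q0  q4 
(> = start, * = accepting)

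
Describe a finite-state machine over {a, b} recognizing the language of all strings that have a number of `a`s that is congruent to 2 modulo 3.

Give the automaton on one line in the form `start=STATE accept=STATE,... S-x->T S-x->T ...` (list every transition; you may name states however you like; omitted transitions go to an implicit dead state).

The only thing that matters is how many `a`s have appeared, reduced mod 3. Use one state per residue: q0 for 0, …, q2 for 2. Reading `a` moves to the next residue; anything else stays put. q2 is accepting.
With 3 states:
        a   b  
>  q0   q1  q0 
   q1   q2  q1 
 * q2   q0  q2 
(> = start, * = accepting)

start=q0 accept=q2 q0-a->q1 q0-b->q0 q1-a->q2 q1-b->q1 q2-a->q0 q2-b->q2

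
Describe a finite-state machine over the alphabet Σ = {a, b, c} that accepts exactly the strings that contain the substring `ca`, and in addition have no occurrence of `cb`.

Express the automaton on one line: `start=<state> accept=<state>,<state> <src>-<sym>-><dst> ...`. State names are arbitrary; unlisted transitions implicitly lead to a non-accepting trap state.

Build one automaton per condition and run them in lockstep. One (3 states) tracks whether and how much of `ca` has been seen; the other (3 states) tracks partial matches of the forbidden pattern `cb`. Each combined state is a pair, one component from each; accept when both components accept. Minimizing collapses redundant product states.
5 states suffice.
        a   b   c  
>  S0   S0  S0  S1 
   S1   S2  S3  S1 
 * S2   S2  S2  S4 
   S3   S3  S3  S3 
 * S4   S2  S3  S4 
(> = start, * = accepting)

start=S0 accept=S2,S4 S0-a->S0 S0-b->S0 S0-c->S1 S1-a->S2 S1-b->S3 S1-c->S1 S2-a->S2 S2-b->S2 S2-c->S4 S3-a->S3 S3-b->S3 S3-c->S3 S4-a->S2 S4-b->S3 S4-c->S4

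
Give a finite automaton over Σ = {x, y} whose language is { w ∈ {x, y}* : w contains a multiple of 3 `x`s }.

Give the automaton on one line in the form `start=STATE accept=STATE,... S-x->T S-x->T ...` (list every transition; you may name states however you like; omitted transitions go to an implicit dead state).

start=s0 accept=s0 s0-x->s1 s0-y->s0 s1-x->s2 s1-y->s1 s2-x->s0 s2-y->s2

The only thing that matters is how many `x`s have appeared, reduced mod 3. Use one state per residue: s0 for 0, …, s2 for 2. Reading `x` moves to the next residue; anything else stays put. s0 is accepting.
3 states suffice.
        x   y  
>* s0   s1  s0 
   s1   s2  s1 
   s2   s0  s2 
(> = start, * = accepting)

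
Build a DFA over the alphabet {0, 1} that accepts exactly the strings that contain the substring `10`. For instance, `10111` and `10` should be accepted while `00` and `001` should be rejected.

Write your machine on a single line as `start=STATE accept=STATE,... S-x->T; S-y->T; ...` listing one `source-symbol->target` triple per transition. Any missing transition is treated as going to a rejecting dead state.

Track how much of `10` has been matched so far: state q0 is no progress, q2 is the absorbing accept state reached once `10` has occurred. Intermediate states record partial matches; on a mismatch, fall back to the longest reusable overlap.
        0   1  
>  q0   q0  q1 
   q1   q2  q1 
 * q2   q2  q2 
(> = start, * = accepting)

start=q0; accept=q2; q0-0->q0; q0-1->q1; q1-0->q2; q1-1->q1; q2-0->q2; q2-1->q2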